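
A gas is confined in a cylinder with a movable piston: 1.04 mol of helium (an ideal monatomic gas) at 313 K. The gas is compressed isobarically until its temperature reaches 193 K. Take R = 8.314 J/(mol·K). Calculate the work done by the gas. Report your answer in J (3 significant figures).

W ≈ -1040 J

Isobaric: W = P ΔV = nR ΔT.
W = (1.04)(8.314)(193 − 313) = -1038 J.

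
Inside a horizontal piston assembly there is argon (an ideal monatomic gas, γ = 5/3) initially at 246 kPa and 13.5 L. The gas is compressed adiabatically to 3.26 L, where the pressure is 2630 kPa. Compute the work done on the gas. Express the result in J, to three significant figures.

Adiabatic: W = (P₁V₁ − P₂V₂)/(γ − 1) with γ = 5/3.
P₁V₁ = 3321 J, P₂V₂ = 8574 J.
W = (3321 − 8574) / 0.6667 = -7879 J.
Work on gas = −W_by = 7879 J.

W ≈ 7880 J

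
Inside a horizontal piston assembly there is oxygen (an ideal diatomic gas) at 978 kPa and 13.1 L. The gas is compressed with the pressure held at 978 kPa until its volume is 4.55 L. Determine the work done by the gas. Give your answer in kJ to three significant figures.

W ≈ -8.36 kJ

Isobaric: W = P ΔV.
W = (978 kPa)(4.55 − 13.1 L) = (978)(-8.55) = -8362 J.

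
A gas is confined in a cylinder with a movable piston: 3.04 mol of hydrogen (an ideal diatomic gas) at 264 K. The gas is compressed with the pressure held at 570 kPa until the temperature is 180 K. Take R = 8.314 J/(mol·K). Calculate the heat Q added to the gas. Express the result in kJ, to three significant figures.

Isobaric: W = nRΔT = (3.04)(8.314)(-84) = -2123 J.
ΔU = nCᵥΔT with Cᵥ = 5R/2: ΔU = (3.04)(20.79)(-84) = -5308 J.
Q = ΔU + W = -5308 − 2123 = -7431 J.

Q ≈ -7.43 kJ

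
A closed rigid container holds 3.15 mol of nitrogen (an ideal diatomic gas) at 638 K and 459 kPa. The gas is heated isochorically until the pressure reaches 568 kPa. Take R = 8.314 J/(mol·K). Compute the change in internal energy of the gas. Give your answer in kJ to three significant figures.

Constant volume ⇒ W = 0, so Q = ΔU = nCᵥΔT with Cᵥ = 5R/2 = 20.79 J/(mol·K).
At constant V, T₂/T₁ = P₂/P₁ ⇒ ΔT = T₁(P₂/P₁ − 1) = 638·(568/459 − 1) = 151.5 K.
ΔU = (3.15)(20.79)(151.5) = 9920 J.

ΔU ≈ 9.92 kJ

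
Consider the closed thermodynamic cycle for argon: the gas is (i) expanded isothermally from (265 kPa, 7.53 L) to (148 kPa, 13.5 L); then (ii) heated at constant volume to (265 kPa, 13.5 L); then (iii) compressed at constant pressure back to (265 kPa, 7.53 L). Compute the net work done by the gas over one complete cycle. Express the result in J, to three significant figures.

W_net ≈ -417 J

Leg (i): W = PᵢVᵢ ln(V_f/Vᵢ) = (1995) ln(13.5/7.53) = 1165 J.
Leg (ii): W = 0.
Leg (iii): W = PΔV = (265)(7.53 − 13.5) = -1582 J.
W_net = 1165 − 1582 = -417.1 J.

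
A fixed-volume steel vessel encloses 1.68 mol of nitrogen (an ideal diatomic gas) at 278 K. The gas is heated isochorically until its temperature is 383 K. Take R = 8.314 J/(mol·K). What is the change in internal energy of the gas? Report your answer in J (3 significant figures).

ΔU ≈ 3670 J

Constant volume ⇒ W = 0, so Q = ΔU = nCᵥΔT with Cᵥ = 5R/2 = 20.79 J/(mol·K).
ΔU = (1.68)(20.79)(383 − 278) = 3666 J.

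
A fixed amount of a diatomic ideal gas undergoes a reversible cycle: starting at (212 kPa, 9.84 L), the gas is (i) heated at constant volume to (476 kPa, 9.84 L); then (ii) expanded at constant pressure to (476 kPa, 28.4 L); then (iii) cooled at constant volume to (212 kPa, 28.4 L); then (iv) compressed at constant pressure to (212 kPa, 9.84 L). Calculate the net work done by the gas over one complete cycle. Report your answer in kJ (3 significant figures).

W_net ≈ 4.90 kJ

Constant-volume legs do no work.
W(ii) = (476)(28.4 − 9.84) = 8835 J; W(iv) = (212)(9.84 − 28.4) = -3935 J.
W_net = 8835 − 3935 = 4900 J (the clockwise enclosed area).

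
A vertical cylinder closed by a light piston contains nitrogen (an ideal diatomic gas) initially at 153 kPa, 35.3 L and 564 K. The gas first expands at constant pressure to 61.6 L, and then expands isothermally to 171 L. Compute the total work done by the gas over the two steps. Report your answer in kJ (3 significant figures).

Step 1 (isobaric): W = PΔV = (153 kPa)(61.6 − 35.3 L) = 4024 J.
After step 1: P = 153 kPa, V = 61.6 L, T = 984.2 K.
Step 2 (isothermal): W = P₁V₁ ln(V₂/V₁) = (9425) ln(171/61.6) = 9623 J.
W_total = 4024 + 9623 = 13647 J.

W_total ≈ 13.6 kJ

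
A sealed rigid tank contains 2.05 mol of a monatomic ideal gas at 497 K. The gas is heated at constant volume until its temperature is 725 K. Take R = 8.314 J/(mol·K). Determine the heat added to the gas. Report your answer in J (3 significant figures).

Q ≈ 5830 J

Constant volume ⇒ W = 0, so Q = ΔU = nCᵥΔT with Cᵥ = 3R/2 = 12.47 J/(mol·K).
ΔU = (2.05)(12.47)(725 − 497) = 5829 J.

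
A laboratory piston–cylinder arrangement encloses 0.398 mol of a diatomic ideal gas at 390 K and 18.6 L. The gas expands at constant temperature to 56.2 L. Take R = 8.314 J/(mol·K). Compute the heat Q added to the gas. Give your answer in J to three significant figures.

Q ≈ 1430 J

Isothermal ⇒ ΔU = 0, so Q = W = nRT ln(V₂/V₁).
Q = (0.398)(8.314)(390) ln(56.2/18.6) = 1290 × 1.106 = 1427 J.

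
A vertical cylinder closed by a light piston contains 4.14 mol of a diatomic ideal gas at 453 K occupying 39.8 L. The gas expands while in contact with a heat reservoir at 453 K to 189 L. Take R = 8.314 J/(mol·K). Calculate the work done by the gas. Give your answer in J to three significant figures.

W ≈ 24300 J

Isothermal: W = nRT ln(V₂/V₁).
W = (4.14)(8.314)(453) × ln(189/39.8)
  = 15592 × 1.558
W_by_gas = 24291 J.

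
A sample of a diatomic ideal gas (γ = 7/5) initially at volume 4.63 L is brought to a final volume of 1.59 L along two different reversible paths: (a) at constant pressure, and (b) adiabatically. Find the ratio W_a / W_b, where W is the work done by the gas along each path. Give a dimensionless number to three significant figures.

Path (a) isobaric: W = P₁(V₂ − V₁) → W_a/(P₁V₁) = -0.6566.
Path (b) adiabatic: W = P₁V₁(1 − (V₁/V₂)^(γ−1))/(γ−1) → W_b/(P₁V₁) = -1.334.
W_a / W_b = -0.6566 / -1.334 = 0.4923.

W_a / W_b ≈ 0.492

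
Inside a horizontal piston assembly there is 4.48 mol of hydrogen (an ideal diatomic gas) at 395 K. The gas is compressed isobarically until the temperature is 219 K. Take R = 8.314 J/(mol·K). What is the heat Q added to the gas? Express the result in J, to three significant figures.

Isobaric: W = nRΔT = (4.48)(8.314)(-176) = -6555 J.
ΔU = nCᵥΔT with Cᵥ = 5R/2: ΔU = (4.48)(20.79)(-176) = -16389 J.
Q = ΔU + W = -16389 − 6555 = -22944 J.

Q ≈ -22900 J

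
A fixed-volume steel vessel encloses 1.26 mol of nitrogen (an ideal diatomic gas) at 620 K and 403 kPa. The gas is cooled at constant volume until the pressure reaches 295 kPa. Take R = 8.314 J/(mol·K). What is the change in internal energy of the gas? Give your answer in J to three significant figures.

ΔU ≈ -4350 J

Constant volume ⇒ W = 0, so Q = ΔU = nCᵥΔT with Cᵥ = 5R/2 = 20.79 J/(mol·K).
At constant V, T₂/T₁ = P₂/P₁ ⇒ ΔT = T₁(P₂/P₁ − 1) = 620·(295/403 − 1) = -166.2 K.
ΔU = (1.26)(20.79)(-166.2) = -4351 J.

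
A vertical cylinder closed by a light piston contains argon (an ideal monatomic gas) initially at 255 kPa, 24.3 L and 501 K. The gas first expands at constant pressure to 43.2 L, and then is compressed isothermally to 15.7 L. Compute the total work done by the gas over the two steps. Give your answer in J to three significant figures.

W_total ≈ -6330 J

Step 1 (isobaric): W = PΔV = (255 kPa)(43.2 − 24.3 L) = 4820 J.
After step 1: P = 255 kPa, V = 43.2 L, T = 890.7 K.
Step 2 (isothermal): W = P₁V₁ ln(V₂/V₁) = (11016) ln(15.7/43.2) = -11150 J.
W_total = 4820 − 11150 = -6331 J.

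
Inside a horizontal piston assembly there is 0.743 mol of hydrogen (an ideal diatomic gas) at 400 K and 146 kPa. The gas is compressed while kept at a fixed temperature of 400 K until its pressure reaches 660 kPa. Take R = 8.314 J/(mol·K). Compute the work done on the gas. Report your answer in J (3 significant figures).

W ≈ 3730 J

Isothermal process: W = nRT ln(V₂/V₁) = nRT ln(P₁/P₂).
W = (0.743)(8.314)(400) × ln(146/660)
  = 2471 × ln(0.2212) = 2471 × -1.509
W_by_gas = -3728 J; work on gas = −W_by = 3728 J.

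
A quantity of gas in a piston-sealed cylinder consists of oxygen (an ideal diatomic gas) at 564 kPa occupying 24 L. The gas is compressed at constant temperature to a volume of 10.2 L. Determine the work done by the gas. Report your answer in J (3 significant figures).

W ≈ -11600 J

Isothermal: W = nRT ln(V₂/V₁) = P₁V₁ ln(V₂/V₁).
P₁V₁ = (564 kPa)(24 L) = 13536 J.
W = 13536 × ln(10.2/24) = 13536 × -0.8557
W_by_gas = -11582 J.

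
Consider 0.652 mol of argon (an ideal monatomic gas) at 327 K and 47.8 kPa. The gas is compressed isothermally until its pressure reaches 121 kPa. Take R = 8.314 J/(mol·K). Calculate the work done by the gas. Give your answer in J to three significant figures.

Isothermal process: W = nRT ln(V₂/V₁) = nRT ln(P₁/P₂).
W = (0.652)(8.314)(327) × ln(47.8/121)
  = 1773 × ln(0.395) = 1773 × -0.9288
W_by_gas = -1646 J.

W ≈ -1650 J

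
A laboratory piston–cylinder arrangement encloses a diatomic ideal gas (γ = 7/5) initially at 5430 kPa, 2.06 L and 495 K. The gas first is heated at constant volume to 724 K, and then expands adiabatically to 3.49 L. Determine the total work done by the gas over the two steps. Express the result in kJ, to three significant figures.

W_total ≈ 7.78 kJ

Step 1 (isochoric): W = 0 (constant volume).
After step 1: P = 7942 kPa (V unchanged).
Step 2 (adiabatic): W = (P₁V₁ − P₂V₂)/(γ−1) = (16361 − 13250)/0.4 = 7777 J.
W_total = 0 + 7777 = 7777 J.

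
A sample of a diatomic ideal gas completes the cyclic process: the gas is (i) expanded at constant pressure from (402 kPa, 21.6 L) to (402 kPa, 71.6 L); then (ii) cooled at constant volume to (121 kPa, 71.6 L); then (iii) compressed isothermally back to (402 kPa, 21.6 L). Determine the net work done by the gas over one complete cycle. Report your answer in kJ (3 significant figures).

Leg (i): W = PΔV = (402)(71.6 − 21.6) = 20100 J.
Leg (ii): W = 0.
Leg (iii): W = PᵢVᵢ ln(V_f/Vᵢ) = (8664) ln(21.6/71.6) = -10382 J.
W_net = 20100 − 10382 = 9718 J.

W_net ≈ 9.72 kJ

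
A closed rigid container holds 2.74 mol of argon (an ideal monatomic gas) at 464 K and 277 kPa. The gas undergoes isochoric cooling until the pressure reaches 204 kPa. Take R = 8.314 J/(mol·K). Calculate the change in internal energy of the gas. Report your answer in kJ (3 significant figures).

ΔU ≈ -4.18 kJ

Constant volume ⇒ W = 0, so Q = ΔU = nCᵥΔT with Cᵥ = 3R/2 = 12.47 J/(mol·K).
At constant V, T₂/T₁ = P₂/P₁ ⇒ ΔT = T₁(P₂/P₁ − 1) = 464·(204/277 − 1) = -122.3 K.
ΔU = (2.74)(12.47)(-122.3) = -4178 J.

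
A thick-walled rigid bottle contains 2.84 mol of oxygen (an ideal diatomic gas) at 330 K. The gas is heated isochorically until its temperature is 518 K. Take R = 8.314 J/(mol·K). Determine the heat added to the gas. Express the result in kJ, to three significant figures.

Q ≈ 11.1 kJ

Constant volume ⇒ W = 0, so Q = ΔU = nCᵥΔT with Cᵥ = 5R/2 = 20.79 J/(mol·K).
ΔU = (2.84)(20.79)(518 − 330) = 11098 J.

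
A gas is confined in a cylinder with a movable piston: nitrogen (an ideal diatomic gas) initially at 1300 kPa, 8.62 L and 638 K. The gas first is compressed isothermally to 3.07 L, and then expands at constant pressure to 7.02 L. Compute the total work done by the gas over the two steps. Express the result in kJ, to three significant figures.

Step 1 (isothermal): W = P₁V₁ ln(V₂/V₁) = (11206) ln(3.07/8.62) = -11569 J.
After step 1: P = 3650 kPa, V = 3.07 L, T = 638 K.
Step 2 (isobaric): W = PΔV = (3650 kPa)(7.02 − 3.07 L) = 14418 J.
W_total = -11569 + 14418 = 2849 J.

W_total ≈ 2.85 kJ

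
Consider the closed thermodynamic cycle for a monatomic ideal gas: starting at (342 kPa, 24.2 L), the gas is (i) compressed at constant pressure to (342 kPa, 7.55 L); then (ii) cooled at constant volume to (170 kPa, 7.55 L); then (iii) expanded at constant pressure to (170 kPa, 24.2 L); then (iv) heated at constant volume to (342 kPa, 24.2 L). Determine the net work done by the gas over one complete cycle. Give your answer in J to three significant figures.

Constant-volume legs do no work.
W(i) = (342)(7.55 − 24.2) = -5694 J; W(iii) = (170)(24.2 − 7.55) = 2830 J.
W_net = -5694 + 2830 = -2864 J (the counter-clockwise enclosed area).

W_net ≈ -2860 J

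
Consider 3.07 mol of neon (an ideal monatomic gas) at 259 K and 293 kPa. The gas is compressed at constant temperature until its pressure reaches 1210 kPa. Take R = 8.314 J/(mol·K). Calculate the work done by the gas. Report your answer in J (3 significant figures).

W ≈ -9380 J

Isothermal process: W = nRT ln(V₂/V₁) = nRT ln(P₁/P₂).
W = (3.07)(8.314)(259) × ln(293/1210)
  = 6611 × ln(0.2421) = 6611 × -1.418
W_by_gas = -9375 J.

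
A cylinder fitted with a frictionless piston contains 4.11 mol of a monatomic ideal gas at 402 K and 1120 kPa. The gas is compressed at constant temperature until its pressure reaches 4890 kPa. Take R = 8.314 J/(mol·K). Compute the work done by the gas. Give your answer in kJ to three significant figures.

Isothermal process: W = nRT ln(V₂/V₁) = nRT ln(P₁/P₂).
W = (4.11)(8.314)(402) × ln(1120/4890)
  = 13737 × ln(0.229) = 13737 × -1.474
W_by_gas = -20246 J.

W ≈ -20.2 kJ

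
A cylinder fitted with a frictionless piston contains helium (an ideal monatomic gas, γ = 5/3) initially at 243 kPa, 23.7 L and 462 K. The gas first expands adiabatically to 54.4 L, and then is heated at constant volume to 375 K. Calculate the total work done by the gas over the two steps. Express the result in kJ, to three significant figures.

W_total ≈ 3.67 kJ

Step 1 (adiabatic): W = (P₁V₁ − P₂V₂)/(γ−1) = (5759 − 3310)/0.667 = 3674 J.
Step 2 (isochoric): W = 0 (constant volume).
W_total = 3674 + 0 = 3674 J.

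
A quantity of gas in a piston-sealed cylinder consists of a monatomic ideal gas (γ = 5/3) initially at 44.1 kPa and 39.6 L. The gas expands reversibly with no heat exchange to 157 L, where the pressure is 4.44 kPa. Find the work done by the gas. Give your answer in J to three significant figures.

W ≈ 1570 J

Adiabatic: W = (P₁V₁ − P₂V₂)/(γ − 1) with γ = 5/3.
P₁V₁ = 1746 J, P₂V₂ = 697.1 J.
W = (1746 − 697.1) / 0.6667 = 1574 J.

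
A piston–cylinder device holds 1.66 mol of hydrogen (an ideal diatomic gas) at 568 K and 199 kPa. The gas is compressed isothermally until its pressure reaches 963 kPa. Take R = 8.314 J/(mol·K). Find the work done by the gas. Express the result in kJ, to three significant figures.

W ≈ -12.4 kJ

Isothermal process: W = nRT ln(V₂/V₁) = nRT ln(P₁/P₂).
W = (1.66)(8.314)(568) × ln(199/963)
  = 7839 × ln(0.2066) = 7839 × -1.577
W_by_gas = -12360 J.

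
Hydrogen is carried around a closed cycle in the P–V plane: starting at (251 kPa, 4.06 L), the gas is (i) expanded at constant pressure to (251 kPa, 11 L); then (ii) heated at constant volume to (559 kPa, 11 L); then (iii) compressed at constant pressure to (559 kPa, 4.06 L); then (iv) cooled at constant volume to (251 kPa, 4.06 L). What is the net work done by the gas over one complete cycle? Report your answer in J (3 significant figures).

W_net ≈ -2140 J

Constant-volume legs do no work.
W(i) = (251)(11 − 4.06) = 1742 J; W(iii) = (559)(4.06 − 11) = -3879 J.
W_net = 1742 − 3879 = -2138 J (the counter-clockwise enclosed area).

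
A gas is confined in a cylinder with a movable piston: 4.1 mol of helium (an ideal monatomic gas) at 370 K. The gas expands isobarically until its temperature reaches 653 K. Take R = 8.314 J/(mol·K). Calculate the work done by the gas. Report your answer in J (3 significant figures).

Isobaric: W = P ΔV = nR ΔT.
W = (4.1)(8.314)(653 − 370) = 9647 J.

W ≈ 9650 J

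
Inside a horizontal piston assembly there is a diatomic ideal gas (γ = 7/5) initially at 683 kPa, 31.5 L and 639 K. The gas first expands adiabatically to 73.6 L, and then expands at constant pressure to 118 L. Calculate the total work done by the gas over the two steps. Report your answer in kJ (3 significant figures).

W_total ≈ 24.7 kJ

Step 1 (adiabatic): W = (P₁V₁ − P₂V₂)/(γ−1) = (21514 − 15322)/0.4 = 15482 J.
After step 1: P = 208.2 kPa, V = 73.6 L, T = 455.1 K.
Step 2 (isobaric): W = PΔV = (208.2 kPa)(118 − 73.6 L) = 9243 J.
W_total = 15482 + 9243 = 24725 J.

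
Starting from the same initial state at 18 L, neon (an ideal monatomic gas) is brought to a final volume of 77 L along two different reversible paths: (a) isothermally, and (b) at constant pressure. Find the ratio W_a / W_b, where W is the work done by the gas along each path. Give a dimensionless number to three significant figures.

Path (a) isothermal: W = P₁V₁ ln(V₂/V₁) → W_a/(P₁V₁) = 1.453.
Path (b) isobaric: W = P₁(V₂ − V₁) → W_b/(P₁V₁) = 3.278.
W_a / W_b = 1.453 / 3.278 = 0.4434.

W_a / W_b ≈ 0.443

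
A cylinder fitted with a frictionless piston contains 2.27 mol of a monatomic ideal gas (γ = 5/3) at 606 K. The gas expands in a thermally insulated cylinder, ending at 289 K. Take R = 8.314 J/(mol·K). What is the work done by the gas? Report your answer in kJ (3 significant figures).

Adiabatic ⇒ Q = 0, so W_by = −ΔU = nCᵥ(T₁ − T₂).
Cᵥ = 3R/2 = 12.47 J/(mol·K).
W = (2.27)(12.47)(606 − 289) = 8974 J.

W ≈ 8.97 kJ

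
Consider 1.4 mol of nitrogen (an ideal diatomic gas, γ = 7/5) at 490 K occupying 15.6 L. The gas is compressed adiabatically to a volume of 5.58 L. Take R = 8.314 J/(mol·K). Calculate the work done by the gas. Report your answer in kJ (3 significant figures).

W ≈ -7.25 kJ

Adiabatic: TV^(γ−1) = const with γ = 7/5.
T₂ = T₁ (V₁/V₂)^(γ−1) = 490 × (15.6/5.58)^0.4 = 490 × 1.509 = 739.3 K.
W_by = nCᵥ(T₁ − T₂) = (1.4)(20.79)(490 − 739.3) = -7253 J.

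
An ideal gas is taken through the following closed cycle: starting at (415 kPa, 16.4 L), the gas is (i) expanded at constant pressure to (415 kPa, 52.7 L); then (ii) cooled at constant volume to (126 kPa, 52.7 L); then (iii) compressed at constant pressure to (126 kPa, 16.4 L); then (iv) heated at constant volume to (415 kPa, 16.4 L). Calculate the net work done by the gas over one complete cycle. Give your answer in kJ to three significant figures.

Constant-volume legs do no work.
W(i) = (415)(52.7 − 16.4) = 15065 J; W(iii) = (126)(16.4 − 52.7) = -4574 J.
W_net = 15065 − 4574 = 10491 J (the clockwise enclosed area).

W_net ≈ 10.5 kJ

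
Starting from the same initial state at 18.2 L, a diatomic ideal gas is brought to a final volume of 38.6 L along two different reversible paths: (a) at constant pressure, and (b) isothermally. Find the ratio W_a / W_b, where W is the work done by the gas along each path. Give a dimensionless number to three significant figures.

Path (a) isobaric: W = P₁(V₂ − V₁) → W_a/(P₁V₁) = 1.121.
Path (b) isothermal: W = P₁V₁ ln(V₂/V₁) → W_b/(P₁V₁) = 0.7518.
W_a / W_b = 1.121 / 0.7518 = 1.491.

W_a / W_b ≈ 1.49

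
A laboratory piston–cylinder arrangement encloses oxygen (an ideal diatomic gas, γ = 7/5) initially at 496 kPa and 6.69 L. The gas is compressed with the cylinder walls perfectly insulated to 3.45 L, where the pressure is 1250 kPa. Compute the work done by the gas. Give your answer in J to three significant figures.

Adiabatic: W = (P₁V₁ − P₂V₂)/(γ − 1) with γ = 7/5.
P₁V₁ = 3318 J, P₂V₂ = 4312 J.
W = (3318 − 4312) / 0.4 = -2486 J.

W ≈ -2490 J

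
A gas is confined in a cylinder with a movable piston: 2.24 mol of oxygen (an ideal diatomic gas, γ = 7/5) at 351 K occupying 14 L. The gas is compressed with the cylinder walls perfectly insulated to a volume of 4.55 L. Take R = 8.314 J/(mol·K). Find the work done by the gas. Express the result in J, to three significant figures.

W ≈ -9280 J

Adiabatic: TV^(γ−1) = const with γ = 7/5.
T₂ = T₁ (V₁/V₂)^(γ−1) = 351 × (14/4.55)^0.4 = 351 × 1.568 = 550.2 K.
W_by = nCᵥ(T₁ − T₂) = (2.24)(20.79)(351 − 550.2) = -9276 J.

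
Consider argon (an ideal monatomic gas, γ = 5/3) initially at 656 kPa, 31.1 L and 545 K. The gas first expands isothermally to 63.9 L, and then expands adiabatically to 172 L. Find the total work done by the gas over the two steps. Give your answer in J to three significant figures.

W_total ≈ 29500 J

Step 1 (isothermal): W = P₁V₁ ln(V₂/V₁) = (20402) ln(63.9/31.1) = 14691 J.
After step 1: P = 319.3 kPa, V = 63.9 L, T = 545 K.
Step 2 (adiabatic): W = (P₁V₁ − P₂V₂)/(γ−1) = (20402 − 10543)/0.667 = 14787 J.
W_total = 14691 + 14787 = 29479 J.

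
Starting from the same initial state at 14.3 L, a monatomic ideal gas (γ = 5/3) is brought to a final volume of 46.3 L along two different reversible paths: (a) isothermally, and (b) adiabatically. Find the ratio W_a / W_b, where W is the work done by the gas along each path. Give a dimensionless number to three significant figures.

W_a / W_b ≈ 1.44

Path (a) isothermal: W = P₁V₁ ln(V₂/V₁) → W_a/(P₁V₁) = 1.175.
Path (b) adiabatic: W = P₁V₁(1 − (V₁/V₂)^(γ−1))/(γ−1) → W_b/(P₁V₁) = 0.8146.
W_a / W_b = 1.175 / 0.8146 = 1.442.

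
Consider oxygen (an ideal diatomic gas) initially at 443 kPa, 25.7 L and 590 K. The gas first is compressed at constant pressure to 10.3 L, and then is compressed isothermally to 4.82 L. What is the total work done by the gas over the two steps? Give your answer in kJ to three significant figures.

W_total ≈ -10.3 kJ

Step 1 (isobaric): W = PΔV = (443 kPa)(10.3 − 25.7 L) = -6822 J.
After step 1: P = 443 kPa, V = 10.3 L, T = 236.5 K.
Step 2 (isothermal): W = P₁V₁ ln(V₂/V₁) = (4563) ln(4.82/10.3) = -3465 J.
W_total = -6822 − 3465 = -10287 J.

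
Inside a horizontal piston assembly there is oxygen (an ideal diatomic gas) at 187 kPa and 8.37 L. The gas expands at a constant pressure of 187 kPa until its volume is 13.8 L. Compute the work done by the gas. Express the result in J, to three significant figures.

W ≈ 1020 J

Isobaric: W = P ΔV.
W = (187 kPa)(13.8 − 8.37 L) = (187)(5.43) = 1015 J.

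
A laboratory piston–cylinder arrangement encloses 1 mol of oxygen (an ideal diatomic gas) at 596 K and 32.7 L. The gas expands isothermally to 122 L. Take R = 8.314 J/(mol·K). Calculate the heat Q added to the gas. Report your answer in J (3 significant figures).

Isothermal ⇒ ΔU = 0, so Q = W = nRT ln(V₂/V₁).
Q = (1)(8.314)(596) ln(122/32.7) = 4955 × 1.317 = 6524 J.

Q ≈ 6520 J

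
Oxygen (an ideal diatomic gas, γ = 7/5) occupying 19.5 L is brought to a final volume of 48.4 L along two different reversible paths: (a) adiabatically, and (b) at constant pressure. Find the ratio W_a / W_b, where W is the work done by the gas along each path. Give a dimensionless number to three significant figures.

W_a / W_b ≈ 0.514

Path (a) adiabatic: W = P₁V₁(1 − (V₁/V₂)^(γ−1))/(γ−1) → W_a/(P₁V₁) = 0.7621.
Path (b) isobaric: W = P₁(V₂ − V₁) → W_b/(P₁V₁) = 1.482.
W_a / W_b = 0.7621 / 1.482 = 0.5142.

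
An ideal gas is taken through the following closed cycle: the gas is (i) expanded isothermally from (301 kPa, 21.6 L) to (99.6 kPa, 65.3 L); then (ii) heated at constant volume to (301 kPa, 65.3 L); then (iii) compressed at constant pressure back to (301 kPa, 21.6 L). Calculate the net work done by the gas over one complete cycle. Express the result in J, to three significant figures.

W_net ≈ -5960 J

Leg (i): W = PᵢVᵢ ln(V_f/Vᵢ) = (6502) ln(65.3/21.6) = 7193 J.
Leg (ii): W = 0.
Leg (iii): W = PΔV = (301)(21.6 − 65.3) = -13154 J.
W_net = 7193 − 13154 = -5961 J.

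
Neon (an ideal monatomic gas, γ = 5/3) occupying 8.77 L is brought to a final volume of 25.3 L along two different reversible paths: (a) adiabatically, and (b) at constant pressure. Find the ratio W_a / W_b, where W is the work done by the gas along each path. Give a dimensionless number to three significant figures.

Path (a) adiabatic: W = P₁V₁(1 − (V₁/V₂)^(γ−1))/(γ−1) → W_a/(P₁V₁) = 0.7598.
Path (b) isobaric: W = P₁(V₂ − V₁) → W_b/(P₁V₁) = 1.885.
W_a / W_b = 0.7598 / 1.885 = 0.4031.

W_a / W_b ≈ 0.403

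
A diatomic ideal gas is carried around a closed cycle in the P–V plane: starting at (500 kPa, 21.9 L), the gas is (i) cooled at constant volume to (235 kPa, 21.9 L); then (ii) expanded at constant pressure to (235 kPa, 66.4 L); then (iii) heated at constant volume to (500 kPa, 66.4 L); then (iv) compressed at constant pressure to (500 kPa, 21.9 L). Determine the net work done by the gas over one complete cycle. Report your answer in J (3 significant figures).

Constant-volume legs do no work.
W(ii) = (235)(66.4 − 21.9) = 10458 J; W(iv) = (500)(21.9 − 66.4) = -22250 J.
W_net = 10458 − 22250 = -11793 J (the counter-clockwise enclosed area).

W_net ≈ -11800 J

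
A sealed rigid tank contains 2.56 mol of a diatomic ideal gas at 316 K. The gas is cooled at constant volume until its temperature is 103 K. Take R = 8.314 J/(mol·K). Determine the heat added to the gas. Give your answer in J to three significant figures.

Constant volume ⇒ W = 0, so Q = ΔU = nCᵥΔT with Cᵥ = 5R/2 = 20.79 J/(mol·K).
ΔU = (2.56)(20.79)(103 − 316) = -11334 J.

Q ≈ -11300 J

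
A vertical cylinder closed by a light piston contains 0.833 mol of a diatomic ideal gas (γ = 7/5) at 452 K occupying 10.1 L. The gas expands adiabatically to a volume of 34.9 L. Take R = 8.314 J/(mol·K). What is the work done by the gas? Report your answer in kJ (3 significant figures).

W ≈ 3.06 kJ

Adiabatic: TV^(γ−1) = const with γ = 7/5.
T₂ = T₁ (V₁/V₂)^(γ−1) = 452 × (10.1/34.9)^0.4 = 452 × 0.609 = 275.3 K.
W_by = nCᵥ(T₁ − T₂) = (0.833)(20.79)(452 − 275.3) = 3060 J.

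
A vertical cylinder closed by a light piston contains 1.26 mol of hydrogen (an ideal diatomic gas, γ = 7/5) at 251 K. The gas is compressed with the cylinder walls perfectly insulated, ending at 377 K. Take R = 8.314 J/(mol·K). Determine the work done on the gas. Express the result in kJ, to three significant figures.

Adiabatic ⇒ Q = 0, so W_by = −ΔU = nCᵥ(T₁ − T₂).
Cᵥ = 5R/2 = 20.79 J/(mol·K).
W = (1.26)(20.79)(251 − 377) = -3300 J.
Work on gas = −W_by = 3300 J.

W ≈ 3.30 kJ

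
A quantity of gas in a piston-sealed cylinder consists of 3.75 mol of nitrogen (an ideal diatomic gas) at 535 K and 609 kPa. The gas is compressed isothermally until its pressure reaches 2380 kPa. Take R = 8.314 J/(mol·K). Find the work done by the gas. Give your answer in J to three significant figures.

W ≈ -22700 J

Isothermal process: W = nRT ln(V₂/V₁) = nRT ln(P₁/P₂).
W = (3.75)(8.314)(535) × ln(609/2380)
  = 16680 × ln(0.2559) = 16680 × -1.363
W_by_gas = -22735 J.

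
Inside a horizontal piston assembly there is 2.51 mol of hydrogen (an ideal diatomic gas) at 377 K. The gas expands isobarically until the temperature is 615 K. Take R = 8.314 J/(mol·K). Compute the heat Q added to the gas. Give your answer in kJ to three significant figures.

Isobaric: W = nRΔT = (2.51)(8.314)(238) = 4967 J.
ΔU = nCᵥΔT with Cᵥ = 5R/2: ΔU = (2.51)(20.79)(238) = 12417 J.
Q = ΔU + W = 12417 + 4967 = 17383 J.

Q ≈ 17.4 kJ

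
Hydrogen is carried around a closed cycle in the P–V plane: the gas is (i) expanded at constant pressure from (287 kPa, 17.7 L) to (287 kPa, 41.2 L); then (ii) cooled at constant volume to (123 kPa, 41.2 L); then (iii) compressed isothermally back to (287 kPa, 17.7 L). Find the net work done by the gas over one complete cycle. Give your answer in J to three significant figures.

Leg (i): W = PΔV = (287)(41.2 − 17.7) = 6745 J.
Leg (ii): W = 0.
Leg (iii): W = PᵢVᵢ ln(V_f/Vᵢ) = (5068) ln(17.7/41.2) = -4281 J.
W_net = 6745 − 4281 = 2463 J.

W_net ≈ 2460 J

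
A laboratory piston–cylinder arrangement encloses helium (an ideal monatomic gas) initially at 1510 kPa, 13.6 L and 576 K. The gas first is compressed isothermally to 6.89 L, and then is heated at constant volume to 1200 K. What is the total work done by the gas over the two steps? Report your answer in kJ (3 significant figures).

W_total ≈ -14.0 kJ

Step 1 (isothermal): W = P₁V₁ ln(V₂/V₁) = (20536) ln(6.89/13.6) = -13964 J.
Step 2 (isochoric): W = 0 (constant volume).
W_total = -13964 + 0 = -13964 J.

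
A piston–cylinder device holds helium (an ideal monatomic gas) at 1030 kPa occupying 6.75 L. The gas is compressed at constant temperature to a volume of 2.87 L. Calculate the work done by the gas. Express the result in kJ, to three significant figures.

Isothermal: W = nRT ln(V₂/V₁) = P₁V₁ ln(V₂/V₁).
P₁V₁ = (1030 kPa)(6.75 L) = 6952 J.
W = 6952 × ln(2.87/6.75) = 6952 × -0.8552
W_by_gas = -5946 J.

W ≈ -5.95 kJ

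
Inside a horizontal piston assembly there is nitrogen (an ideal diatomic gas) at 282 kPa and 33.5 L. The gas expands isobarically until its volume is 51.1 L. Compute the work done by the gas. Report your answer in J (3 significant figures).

Isobaric: W = P ΔV.
W = (282 kPa)(51.1 − 33.5 L) = (282)(17.6) = 4963 J.

W ≈ 4960 J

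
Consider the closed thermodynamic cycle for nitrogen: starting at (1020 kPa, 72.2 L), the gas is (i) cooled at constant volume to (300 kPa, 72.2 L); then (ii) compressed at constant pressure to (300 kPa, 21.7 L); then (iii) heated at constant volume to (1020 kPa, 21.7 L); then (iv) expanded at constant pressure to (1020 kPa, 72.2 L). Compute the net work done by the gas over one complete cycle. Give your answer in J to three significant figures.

W_net ≈ 36400 J

Constant-volume legs do no work.
W(ii) = (300)(21.7 − 72.2) = -15150 J; W(iv) = (1020)(72.2 − 21.7) = 51510 J.
W_net = -15150 + 51510 = 36360 J (the clockwise enclosed area).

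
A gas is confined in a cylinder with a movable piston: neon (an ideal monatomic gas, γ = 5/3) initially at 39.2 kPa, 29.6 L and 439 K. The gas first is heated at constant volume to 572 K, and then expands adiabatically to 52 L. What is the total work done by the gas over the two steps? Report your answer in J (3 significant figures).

W_total ≈ 710 J

Step 1 (isochoric): W = 0 (constant volume).
After step 1: P = 51.08 kPa (V unchanged).
Step 2 (adiabatic): W = (P₁V₁ − P₂V₂)/(γ−1) = (1512 − 1038)/0.667 = 710.2 J.
W_total = 0 + 710.2 = 710.2 J.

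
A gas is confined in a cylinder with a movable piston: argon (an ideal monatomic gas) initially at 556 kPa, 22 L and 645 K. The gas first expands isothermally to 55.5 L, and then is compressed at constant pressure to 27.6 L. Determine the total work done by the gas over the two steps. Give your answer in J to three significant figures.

Step 1 (isothermal): W = P₁V₁ ln(V₂/V₁) = (12232) ln(55.5/22) = 11319 J.
After step 1: P = 220.4 kPa, V = 55.5 L, T = 645 K.
Step 2 (isobaric): W = PΔV = (220.4 kPa)(27.6 − 55.5 L) = -6149 J.
W_total = 11319 − 6149 = 5170 J.

W_total ≈ 5170 J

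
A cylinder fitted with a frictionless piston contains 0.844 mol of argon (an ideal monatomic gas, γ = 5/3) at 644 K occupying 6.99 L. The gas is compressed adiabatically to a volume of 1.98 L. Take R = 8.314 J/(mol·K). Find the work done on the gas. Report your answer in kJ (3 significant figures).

W ≈ 8.94 kJ

Adiabatic: TV^(γ−1) = const with γ = 5/3.
T₂ = T₁ (V₁/V₂)^(γ−1) = 644 × (6.99/1.98)^0.667 = 644 × 2.319 = 1493 K.
W_by = nCᵥ(T₁ − T₂) = (0.844)(12.47)(644 − 1493) = -8937 J.
Work on gas = −W_by = 8937 J.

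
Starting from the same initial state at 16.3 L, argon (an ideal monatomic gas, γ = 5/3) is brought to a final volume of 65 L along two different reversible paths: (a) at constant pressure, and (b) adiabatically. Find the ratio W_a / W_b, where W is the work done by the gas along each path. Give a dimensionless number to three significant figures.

W_a / W_b ≈ 3.31

Path (a) isobaric: W = P₁(V₂ − V₁) → W_a/(P₁V₁) = 2.988.
Path (b) adiabatic: W = P₁V₁(1 − (V₁/V₂)^(γ−1))/(γ−1) → W_b/(P₁V₁) = 0.9035.
W_a / W_b = 2.988 / 0.9035 = 3.307.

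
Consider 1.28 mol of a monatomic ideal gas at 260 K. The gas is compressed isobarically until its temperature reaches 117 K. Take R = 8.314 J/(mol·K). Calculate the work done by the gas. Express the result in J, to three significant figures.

Isobaric: W = P ΔV = nR ΔT.
W = (1.28)(8.314)(117 − 260) = -1522 J.

W ≈ -1520 J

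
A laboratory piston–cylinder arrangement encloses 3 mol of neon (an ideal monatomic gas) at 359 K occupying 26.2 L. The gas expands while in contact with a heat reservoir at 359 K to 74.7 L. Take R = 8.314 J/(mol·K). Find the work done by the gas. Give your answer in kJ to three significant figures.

W ≈ 9.38 kJ

Isothermal: W = nRT ln(V₂/V₁).
W = (3)(8.314)(359) × ln(74.7/26.2)
  = 8954 × 1.048
W_by_gas = 9381 J.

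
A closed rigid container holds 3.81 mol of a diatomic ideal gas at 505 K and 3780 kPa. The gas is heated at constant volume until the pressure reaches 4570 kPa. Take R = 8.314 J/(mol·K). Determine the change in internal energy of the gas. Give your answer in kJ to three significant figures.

ΔU ≈ 8.36 kJ

Constant volume ⇒ W = 0, so Q = ΔU = nCᵥΔT with Cᵥ = 5R/2 = 20.79 J/(mol·K).
At constant V, T₂/T₁ = P₂/P₁ ⇒ ΔT = T₁(P₂/P₁ − 1) = 505·(4570/3780 − 1) = 105.5 K.
ΔU = (3.81)(20.79)(105.5) = 8358 J.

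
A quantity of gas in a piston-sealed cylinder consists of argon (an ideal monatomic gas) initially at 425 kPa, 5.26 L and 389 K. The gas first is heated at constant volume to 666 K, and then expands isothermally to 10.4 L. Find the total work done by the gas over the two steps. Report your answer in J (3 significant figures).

Step 1 (isochoric): W = 0 (constant volume).
After step 1: P = 727.6 kPa (V unchanged).
Step 2 (isothermal): W = P₁V₁ ln(V₂/V₁) = (3827) ln(10.4/5.26) = 2609 J.
W_total = 0 + 2609 = 2609 J.

W_total ≈ 2610 J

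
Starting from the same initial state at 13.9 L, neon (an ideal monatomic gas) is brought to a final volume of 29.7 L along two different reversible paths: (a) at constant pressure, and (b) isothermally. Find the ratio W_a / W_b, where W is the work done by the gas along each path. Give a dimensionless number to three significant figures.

W_a / W_b ≈ 1.50

Path (a) isobaric: W = P₁(V₂ − V₁) → W_a/(P₁V₁) = 1.137.
Path (b) isothermal: W = P₁V₁ ln(V₂/V₁) → W_b/(P₁V₁) = 0.7593.
W_a / W_b = 1.137 / 0.7593 = 1.497.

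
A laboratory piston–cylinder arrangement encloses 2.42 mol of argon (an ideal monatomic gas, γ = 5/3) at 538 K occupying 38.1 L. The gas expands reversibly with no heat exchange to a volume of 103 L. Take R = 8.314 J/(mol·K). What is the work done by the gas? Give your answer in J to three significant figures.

Adiabatic: TV^(γ−1) = const with γ = 5/3.
T₂ = T₁ (V₁/V₂)^(γ−1) = 538 × (38.1/103)^0.667 = 538 × 0.5153 = 277.2 K.
W_by = nCᵥ(T₁ − T₂) = (2.42)(12.47)(538 − 277.2) = 7870 J.

W ≈ 7870 J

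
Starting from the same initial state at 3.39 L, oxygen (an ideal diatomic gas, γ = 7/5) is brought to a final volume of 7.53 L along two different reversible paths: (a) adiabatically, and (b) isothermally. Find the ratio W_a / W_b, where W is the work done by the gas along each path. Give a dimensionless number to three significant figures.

W_a / W_b ≈ 0.856

Path (a) adiabatic: W = P₁V₁(1 − (V₁/V₂)^(γ−1))/(γ−1) → W_a/(P₁V₁) = 0.6832.
Path (b) isothermal: W = P₁V₁ ln(V₂/V₁) → W_b/(P₁V₁) = 0.7981.
W_a / W_b = 0.6832 / 0.7981 = 0.8561.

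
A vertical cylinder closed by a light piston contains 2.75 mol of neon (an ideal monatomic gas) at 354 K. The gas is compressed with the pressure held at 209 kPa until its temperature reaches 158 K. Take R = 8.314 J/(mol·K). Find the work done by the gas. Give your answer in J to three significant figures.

Isobaric: W = P ΔV = nR ΔT.
W = (2.75)(8.314)(158 − 354) = -4481 J.

W ≈ -4480 J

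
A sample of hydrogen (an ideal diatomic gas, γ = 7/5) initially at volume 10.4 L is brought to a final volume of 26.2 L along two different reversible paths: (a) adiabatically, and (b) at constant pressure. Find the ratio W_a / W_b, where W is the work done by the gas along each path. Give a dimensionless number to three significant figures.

W_a / W_b ≈ 0.508

Path (a) adiabatic: W = P₁V₁(1 − (V₁/V₂)^(γ−1))/(γ−1) → W_a/(P₁V₁) = 0.7724.
Path (b) isobaric: W = P₁(V₂ − V₁) → W_b/(P₁V₁) = 1.519.
W_a / W_b = 0.7724 / 1.519 = 0.5084.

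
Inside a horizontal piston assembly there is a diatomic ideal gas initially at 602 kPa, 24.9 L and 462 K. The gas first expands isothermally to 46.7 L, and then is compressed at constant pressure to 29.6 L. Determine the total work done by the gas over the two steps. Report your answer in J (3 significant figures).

Step 1 (isothermal): W = P₁V₁ ln(V₂/V₁) = (14990) ln(46.7/24.9) = 9427 J.
After step 1: P = 321 kPa, V = 46.7 L, T = 462 K.
Step 2 (isobaric): W = PΔV = (321 kPa)(29.6 − 46.7 L) = -5489 J.
W_total = 9427 − 5489 = 3938 J.

W_total ≈ 3940 J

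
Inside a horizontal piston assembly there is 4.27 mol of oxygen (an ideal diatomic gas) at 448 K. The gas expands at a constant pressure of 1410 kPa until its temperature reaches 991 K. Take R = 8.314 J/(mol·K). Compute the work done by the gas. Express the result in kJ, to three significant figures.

W ≈ 19.3 kJ

Isobaric: W = P ΔV = nR ΔT.
W = (4.27)(8.314)(991 − 448) = 19277 J.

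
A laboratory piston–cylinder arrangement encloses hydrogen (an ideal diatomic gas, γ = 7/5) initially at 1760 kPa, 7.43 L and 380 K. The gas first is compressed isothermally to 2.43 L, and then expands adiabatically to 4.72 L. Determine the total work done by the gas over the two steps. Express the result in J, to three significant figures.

W_total ≈ -6990 J

Step 1 (isothermal): W = P₁V₁ ln(V₂/V₁) = (13077) ln(2.43/7.43) = -14615 J.
After step 1: P = 5381 kPa, V = 2.43 L, T = 380 K.
Step 2 (adiabatic): W = (P₁V₁ − P₂V₂)/(γ−1) = (13077 − 10027)/0.4 = 7625 J.
W_total = -14615 + 7625 = -6990 J.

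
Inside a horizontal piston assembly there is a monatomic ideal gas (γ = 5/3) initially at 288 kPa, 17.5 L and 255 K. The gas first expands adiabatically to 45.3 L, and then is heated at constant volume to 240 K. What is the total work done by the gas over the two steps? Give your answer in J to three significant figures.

W_total ≈ 3550 J

Step 1 (adiabatic): W = (P₁V₁ − P₂V₂)/(γ−1) = (5040 − 2673)/0.667 = 3550 J.
Step 2 (isochoric): W = 0 (constant volume).
W_total = 3550 + 0 = 3550 J.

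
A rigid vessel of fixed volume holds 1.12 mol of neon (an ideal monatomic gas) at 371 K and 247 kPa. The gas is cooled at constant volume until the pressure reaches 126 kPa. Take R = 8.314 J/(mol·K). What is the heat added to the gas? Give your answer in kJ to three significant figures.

Constant volume ⇒ W = 0, so Q = ΔU = nCᵥΔT with Cᵥ = 3R/2 = 12.47 J/(mol·K).
At constant V, T₂/T₁ = P₂/P₁ ⇒ ΔT = T₁(P₂/P₁ − 1) = 371·(126/247 − 1) = -181.7 K.
ΔU = (1.12)(12.47)(-181.7) = -2539 J.

Q ≈ -2.54 kJ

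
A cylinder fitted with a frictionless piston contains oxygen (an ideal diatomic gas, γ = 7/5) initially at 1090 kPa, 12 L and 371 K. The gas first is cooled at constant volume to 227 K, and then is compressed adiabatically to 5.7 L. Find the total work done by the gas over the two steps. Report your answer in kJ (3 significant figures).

W_total ≈ -6.94 kJ

Step 1 (isochoric): W = 0 (constant volume).
After step 1: P = 666.9 kPa (V unchanged).
Step 2 (adiabatic): W = (P₁V₁ − P₂V₂)/(γ−1) = (8003 − 10779)/0.4 = -6940 J.
W_total = 0 − 6940 = -6940 J.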